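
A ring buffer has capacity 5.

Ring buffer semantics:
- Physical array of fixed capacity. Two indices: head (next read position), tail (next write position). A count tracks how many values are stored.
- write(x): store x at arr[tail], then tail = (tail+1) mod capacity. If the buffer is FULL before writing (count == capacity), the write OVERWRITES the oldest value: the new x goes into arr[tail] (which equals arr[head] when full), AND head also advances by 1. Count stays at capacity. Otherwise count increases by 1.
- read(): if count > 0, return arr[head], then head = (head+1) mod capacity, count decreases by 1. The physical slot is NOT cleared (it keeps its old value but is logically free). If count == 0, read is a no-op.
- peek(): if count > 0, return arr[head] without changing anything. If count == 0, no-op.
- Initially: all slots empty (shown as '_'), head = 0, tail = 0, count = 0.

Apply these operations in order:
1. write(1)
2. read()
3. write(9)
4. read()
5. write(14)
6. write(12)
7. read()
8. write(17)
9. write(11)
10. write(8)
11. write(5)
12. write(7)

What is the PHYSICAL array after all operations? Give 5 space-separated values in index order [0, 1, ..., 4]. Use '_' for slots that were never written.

After op 1 (write(1)): arr=[1 _ _ _ _] head=0 tail=1 count=1
After op 2 (read()): arr=[1 _ _ _ _] head=1 tail=1 count=0
After op 3 (write(9)): arr=[1 9 _ _ _] head=1 tail=2 count=1
After op 4 (read()): arr=[1 9 _ _ _] head=2 tail=2 count=0
After op 5 (write(14)): arr=[1 9 14 _ _] head=2 tail=3 count=1
After op 6 (write(12)): arr=[1 9 14 12 _] head=2 tail=4 count=2
After op 7 (read()): arr=[1 9 14 12 _] head=3 tail=4 count=1
After op 8 (write(17)): arr=[1 9 14 12 17] head=3 tail=0 count=2
After op 9 (write(11)): arr=[11 9 14 12 17] head=3 tail=1 count=3
After op 10 (write(8)): arr=[11 8 14 12 17] head=3 tail=2 count=4
After op 11 (write(5)): arr=[11 8 5 12 17] head=3 tail=3 count=5
After op 12 (write(7)): arr=[11 8 5 7 17] head=4 tail=4 count=5

Answer: 11 8 5 7 17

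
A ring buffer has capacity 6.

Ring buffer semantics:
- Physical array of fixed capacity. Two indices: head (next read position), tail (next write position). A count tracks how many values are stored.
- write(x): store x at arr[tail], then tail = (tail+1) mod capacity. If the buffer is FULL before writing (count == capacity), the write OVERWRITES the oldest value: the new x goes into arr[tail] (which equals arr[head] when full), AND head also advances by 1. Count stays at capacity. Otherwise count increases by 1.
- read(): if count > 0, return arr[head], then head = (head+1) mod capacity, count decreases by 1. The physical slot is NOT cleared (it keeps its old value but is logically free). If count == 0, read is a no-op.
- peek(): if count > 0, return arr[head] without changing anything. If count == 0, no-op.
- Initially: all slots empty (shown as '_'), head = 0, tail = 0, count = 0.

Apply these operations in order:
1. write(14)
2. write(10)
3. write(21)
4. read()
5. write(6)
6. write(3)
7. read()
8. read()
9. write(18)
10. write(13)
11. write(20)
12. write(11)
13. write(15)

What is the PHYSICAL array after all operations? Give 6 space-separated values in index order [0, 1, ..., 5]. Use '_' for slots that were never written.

Answer: 13 20 11 15 3 18

Derivation:
After op 1 (write(14)): arr=[14 _ _ _ _ _] head=0 tail=1 count=1
After op 2 (write(10)): arr=[14 10 _ _ _ _] head=0 tail=2 count=2
After op 3 (write(21)): arr=[14 10 21 _ _ _] head=0 tail=3 count=3
After op 4 (read()): arr=[14 10 21 _ _ _] head=1 tail=3 count=2
After op 5 (write(6)): arr=[14 10 21 6 _ _] head=1 tail=4 count=3
After op 6 (write(3)): arr=[14 10 21 6 3 _] head=1 tail=5 count=4
After op 7 (read()): arr=[14 10 21 6 3 _] head=2 tail=5 count=3
After op 8 (read()): arr=[14 10 21 6 3 _] head=3 tail=5 count=2
After op 9 (write(18)): arr=[14 10 21 6 3 18] head=3 tail=0 count=3
After op 10 (write(13)): arr=[13 10 21 6 3 18] head=3 tail=1 count=4
After op 11 (write(20)): arr=[13 20 21 6 3 18] head=3 tail=2 count=5
After op 12 (write(11)): arr=[13 20 11 6 3 18] head=3 tail=3 count=6
After op 13 (write(15)): arr=[13 20 11 15 3 18] head=4 tail=4 count=6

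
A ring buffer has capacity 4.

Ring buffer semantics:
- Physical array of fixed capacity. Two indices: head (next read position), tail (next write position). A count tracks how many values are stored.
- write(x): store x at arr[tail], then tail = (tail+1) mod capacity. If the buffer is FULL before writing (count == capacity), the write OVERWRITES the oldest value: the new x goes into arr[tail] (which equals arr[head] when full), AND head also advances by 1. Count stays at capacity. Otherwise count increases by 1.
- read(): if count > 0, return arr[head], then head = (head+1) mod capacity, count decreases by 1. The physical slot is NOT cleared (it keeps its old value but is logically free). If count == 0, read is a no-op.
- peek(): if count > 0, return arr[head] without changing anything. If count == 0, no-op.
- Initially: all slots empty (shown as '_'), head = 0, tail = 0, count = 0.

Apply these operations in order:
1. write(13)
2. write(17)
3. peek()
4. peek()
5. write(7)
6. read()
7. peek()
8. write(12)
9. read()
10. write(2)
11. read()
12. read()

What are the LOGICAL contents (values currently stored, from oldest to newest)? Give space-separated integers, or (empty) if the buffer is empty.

Answer: 2

Derivation:
After op 1 (write(13)): arr=[13 _ _ _] head=0 tail=1 count=1
After op 2 (write(17)): arr=[13 17 _ _] head=0 tail=2 count=2
After op 3 (peek()): arr=[13 17 _ _] head=0 tail=2 count=2
After op 4 (peek()): arr=[13 17 _ _] head=0 tail=2 count=2
After op 5 (write(7)): arr=[13 17 7 _] head=0 tail=3 count=3
After op 6 (read()): arr=[13 17 7 _] head=1 tail=3 count=2
After op 7 (peek()): arr=[13 17 7 _] head=1 tail=3 count=2
After op 8 (write(12)): arr=[13 17 7 12] head=1 tail=0 count=3
After op 9 (read()): arr=[13 17 7 12] head=2 tail=0 count=2
After op 10 (write(2)): arr=[2 17 7 12] head=2 tail=1 count=3
After op 11 (read()): arr=[2 17 7 12] head=3 tail=1 count=2
After op 12 (read()): arr=[2 17 7 12] head=0 tail=1 count=1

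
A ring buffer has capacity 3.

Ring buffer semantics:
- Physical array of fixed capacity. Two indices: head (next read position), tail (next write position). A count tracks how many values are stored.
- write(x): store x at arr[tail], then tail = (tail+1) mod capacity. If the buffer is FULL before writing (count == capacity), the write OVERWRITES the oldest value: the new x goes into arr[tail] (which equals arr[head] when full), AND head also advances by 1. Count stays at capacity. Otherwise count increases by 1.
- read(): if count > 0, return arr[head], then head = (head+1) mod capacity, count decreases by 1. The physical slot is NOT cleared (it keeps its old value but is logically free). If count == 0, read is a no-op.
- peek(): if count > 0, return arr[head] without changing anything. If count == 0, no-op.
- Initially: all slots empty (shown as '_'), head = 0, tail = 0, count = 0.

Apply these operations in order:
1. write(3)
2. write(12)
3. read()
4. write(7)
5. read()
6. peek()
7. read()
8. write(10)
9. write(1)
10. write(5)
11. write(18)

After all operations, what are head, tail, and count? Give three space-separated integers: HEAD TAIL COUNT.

Answer: 1 1 3

Derivation:
After op 1 (write(3)): arr=[3 _ _] head=0 tail=1 count=1
After op 2 (write(12)): arr=[3 12 _] head=0 tail=2 count=2
After op 3 (read()): arr=[3 12 _] head=1 tail=2 count=1
After op 4 (write(7)): arr=[3 12 7] head=1 tail=0 count=2
After op 5 (read()): arr=[3 12 7] head=2 tail=0 count=1
After op 6 (peek()): arr=[3 12 7] head=2 tail=0 count=1
After op 7 (read()): arr=[3 12 7] head=0 tail=0 count=0
After op 8 (write(10)): arr=[10 12 7] head=0 tail=1 count=1
After op 9 (write(1)): arr=[10 1 7] head=0 tail=2 count=2
After op 10 (write(5)): arr=[10 1 5] head=0 tail=0 count=3
After op 11 (write(18)): arr=[18 1 5] head=1 tail=1 count=3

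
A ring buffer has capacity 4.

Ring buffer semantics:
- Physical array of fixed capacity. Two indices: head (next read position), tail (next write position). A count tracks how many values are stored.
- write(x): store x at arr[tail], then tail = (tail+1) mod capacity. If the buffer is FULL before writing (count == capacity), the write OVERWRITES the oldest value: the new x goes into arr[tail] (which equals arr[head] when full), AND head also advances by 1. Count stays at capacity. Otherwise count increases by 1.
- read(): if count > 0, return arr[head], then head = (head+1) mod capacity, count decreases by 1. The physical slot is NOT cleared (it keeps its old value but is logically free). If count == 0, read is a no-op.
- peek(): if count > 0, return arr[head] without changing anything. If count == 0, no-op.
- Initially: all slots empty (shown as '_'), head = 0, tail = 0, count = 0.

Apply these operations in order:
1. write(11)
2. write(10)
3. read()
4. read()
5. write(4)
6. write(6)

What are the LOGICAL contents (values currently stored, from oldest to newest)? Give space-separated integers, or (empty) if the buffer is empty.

After op 1 (write(11)): arr=[11 _ _ _] head=0 tail=1 count=1
After op 2 (write(10)): arr=[11 10 _ _] head=0 tail=2 count=2
After op 3 (read()): arr=[11 10 _ _] head=1 tail=2 count=1
After op 4 (read()): arr=[11 10 _ _] head=2 tail=2 count=0
After op 5 (write(4)): arr=[11 10 4 _] head=2 tail=3 count=1
After op 6 (write(6)): arr=[11 10 4 6] head=2 tail=0 count=2

Answer: 4 6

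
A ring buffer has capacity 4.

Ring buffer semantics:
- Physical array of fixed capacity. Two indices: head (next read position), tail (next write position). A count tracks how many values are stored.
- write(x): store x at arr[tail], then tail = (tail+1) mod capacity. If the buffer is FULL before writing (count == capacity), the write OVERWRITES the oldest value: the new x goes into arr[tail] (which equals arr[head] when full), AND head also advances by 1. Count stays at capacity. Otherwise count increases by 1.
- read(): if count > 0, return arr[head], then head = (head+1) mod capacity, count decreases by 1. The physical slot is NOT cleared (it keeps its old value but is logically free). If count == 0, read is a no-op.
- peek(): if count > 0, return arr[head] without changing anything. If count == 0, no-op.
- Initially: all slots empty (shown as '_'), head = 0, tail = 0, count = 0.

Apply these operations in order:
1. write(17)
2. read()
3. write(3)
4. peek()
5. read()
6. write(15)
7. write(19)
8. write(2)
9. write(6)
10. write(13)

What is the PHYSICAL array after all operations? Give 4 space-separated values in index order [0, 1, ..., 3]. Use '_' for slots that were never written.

Answer: 2 6 13 19

Derivation:
After op 1 (write(17)): arr=[17 _ _ _] head=0 tail=1 count=1
After op 2 (read()): arr=[17 _ _ _] head=1 tail=1 count=0
After op 3 (write(3)): arr=[17 3 _ _] head=1 tail=2 count=1
After op 4 (peek()): arr=[17 3 _ _] head=1 tail=2 count=1
After op 5 (read()): arr=[17 3 _ _] head=2 tail=2 count=0
After op 6 (write(15)): arr=[17 3 15 _] head=2 tail=3 count=1
After op 7 (write(19)): arr=[17 3 15 19] head=2 tail=0 count=2
After op 8 (write(2)): arr=[2 3 15 19] head=2 tail=1 count=3
After op 9 (write(6)): arr=[2 6 15 19] head=2 tail=2 count=4
After op 10 (write(13)): arr=[2 6 13 19] head=3 tail=3 count=4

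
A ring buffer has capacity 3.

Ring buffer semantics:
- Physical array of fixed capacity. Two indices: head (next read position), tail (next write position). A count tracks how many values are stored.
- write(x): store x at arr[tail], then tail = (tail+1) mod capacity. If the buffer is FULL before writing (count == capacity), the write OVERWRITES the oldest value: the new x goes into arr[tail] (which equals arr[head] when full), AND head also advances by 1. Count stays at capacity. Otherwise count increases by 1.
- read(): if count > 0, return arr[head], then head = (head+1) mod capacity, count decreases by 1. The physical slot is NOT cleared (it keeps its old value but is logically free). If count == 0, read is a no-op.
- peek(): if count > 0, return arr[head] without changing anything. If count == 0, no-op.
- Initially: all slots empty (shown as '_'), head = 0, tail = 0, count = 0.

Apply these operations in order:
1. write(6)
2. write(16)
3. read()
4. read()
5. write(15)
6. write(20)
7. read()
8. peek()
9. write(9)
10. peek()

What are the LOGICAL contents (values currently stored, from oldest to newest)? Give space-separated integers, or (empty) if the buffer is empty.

Answer: 20 9

Derivation:
After op 1 (write(6)): arr=[6 _ _] head=0 tail=1 count=1
After op 2 (write(16)): arr=[6 16 _] head=0 tail=2 count=2
After op 3 (read()): arr=[6 16 _] head=1 tail=2 count=1
After op 4 (read()): arr=[6 16 _] head=2 tail=2 count=0
After op 5 (write(15)): arr=[6 16 15] head=2 tail=0 count=1
After op 6 (write(20)): arr=[20 16 15] head=2 tail=1 count=2
After op 7 (read()): arr=[20 16 15] head=0 tail=1 count=1
After op 8 (peek()): arr=[20 16 15] head=0 tail=1 count=1
After op 9 (write(9)): arr=[20 9 15] head=0 tail=2 count=2
After op 10 (peek()): arr=[20 9 15] head=0 tail=2 count=2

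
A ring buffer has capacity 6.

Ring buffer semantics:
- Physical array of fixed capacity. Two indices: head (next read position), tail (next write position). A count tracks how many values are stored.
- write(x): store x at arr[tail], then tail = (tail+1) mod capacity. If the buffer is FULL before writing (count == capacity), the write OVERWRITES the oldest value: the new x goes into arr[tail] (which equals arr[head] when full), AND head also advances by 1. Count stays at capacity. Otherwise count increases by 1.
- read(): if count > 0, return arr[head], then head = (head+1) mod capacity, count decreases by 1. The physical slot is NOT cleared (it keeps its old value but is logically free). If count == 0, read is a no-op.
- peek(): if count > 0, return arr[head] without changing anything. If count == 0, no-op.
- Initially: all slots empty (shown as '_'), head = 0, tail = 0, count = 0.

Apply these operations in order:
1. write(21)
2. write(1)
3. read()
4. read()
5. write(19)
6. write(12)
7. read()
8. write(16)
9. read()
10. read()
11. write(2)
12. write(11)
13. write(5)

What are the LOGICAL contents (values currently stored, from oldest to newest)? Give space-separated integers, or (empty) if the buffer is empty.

After op 1 (write(21)): arr=[21 _ _ _ _ _] head=0 tail=1 count=1
After op 2 (write(1)): arr=[21 1 _ _ _ _] head=0 tail=2 count=2
After op 3 (read()): arr=[21 1 _ _ _ _] head=1 tail=2 count=1
After op 4 (read()): arr=[21 1 _ _ _ _] head=2 tail=2 count=0
After op 5 (write(19)): arr=[21 1 19 _ _ _] head=2 tail=3 count=1
After op 6 (write(12)): arr=[21 1 19 12 _ _] head=2 tail=4 count=2
After op 7 (read()): arr=[21 1 19 12 _ _] head=3 tail=4 count=1
After op 8 (write(16)): arr=[21 1 19 12 16 _] head=3 tail=5 count=2
After op 9 (read()): arr=[21 1 19 12 16 _] head=4 tail=5 count=1
After op 10 (read()): arr=[21 1 19 12 16 _] head=5 tail=5 count=0
After op 11 (write(2)): arr=[21 1 19 12 16 2] head=5 tail=0 count=1
After op 12 (write(11)): arr=[11 1 19 12 16 2] head=5 tail=1 count=2
After op 13 (write(5)): arr=[11 5 19 12 16 2] head=5 tail=2 count=3

Answer: 2 11 5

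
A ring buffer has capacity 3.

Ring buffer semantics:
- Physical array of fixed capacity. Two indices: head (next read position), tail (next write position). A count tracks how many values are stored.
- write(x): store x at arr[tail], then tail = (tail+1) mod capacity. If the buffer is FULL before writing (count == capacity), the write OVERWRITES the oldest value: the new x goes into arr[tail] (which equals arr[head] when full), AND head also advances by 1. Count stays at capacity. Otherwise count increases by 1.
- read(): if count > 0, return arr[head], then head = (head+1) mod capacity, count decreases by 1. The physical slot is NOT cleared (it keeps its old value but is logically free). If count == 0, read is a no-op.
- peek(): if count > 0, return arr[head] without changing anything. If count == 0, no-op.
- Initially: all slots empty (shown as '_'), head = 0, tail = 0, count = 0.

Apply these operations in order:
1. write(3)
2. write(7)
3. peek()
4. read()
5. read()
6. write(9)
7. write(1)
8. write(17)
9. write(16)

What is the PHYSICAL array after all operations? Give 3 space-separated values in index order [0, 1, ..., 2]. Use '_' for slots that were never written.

After op 1 (write(3)): arr=[3 _ _] head=0 tail=1 count=1
After op 2 (write(7)): arr=[3 7 _] head=0 tail=2 count=2
After op 3 (peek()): arr=[3 7 _] head=0 tail=2 count=2
After op 4 (read()): arr=[3 7 _] head=1 tail=2 count=1
After op 5 (read()): arr=[3 7 _] head=2 tail=2 count=0
After op 6 (write(9)): arr=[3 7 9] head=2 tail=0 count=1
After op 7 (write(1)): arr=[1 7 9] head=2 tail=1 count=2
After op 8 (write(17)): arr=[1 17 9] head=2 tail=2 count=3
After op 9 (write(16)): arr=[1 17 16] head=0 tail=0 count=3

Answer: 1 17 16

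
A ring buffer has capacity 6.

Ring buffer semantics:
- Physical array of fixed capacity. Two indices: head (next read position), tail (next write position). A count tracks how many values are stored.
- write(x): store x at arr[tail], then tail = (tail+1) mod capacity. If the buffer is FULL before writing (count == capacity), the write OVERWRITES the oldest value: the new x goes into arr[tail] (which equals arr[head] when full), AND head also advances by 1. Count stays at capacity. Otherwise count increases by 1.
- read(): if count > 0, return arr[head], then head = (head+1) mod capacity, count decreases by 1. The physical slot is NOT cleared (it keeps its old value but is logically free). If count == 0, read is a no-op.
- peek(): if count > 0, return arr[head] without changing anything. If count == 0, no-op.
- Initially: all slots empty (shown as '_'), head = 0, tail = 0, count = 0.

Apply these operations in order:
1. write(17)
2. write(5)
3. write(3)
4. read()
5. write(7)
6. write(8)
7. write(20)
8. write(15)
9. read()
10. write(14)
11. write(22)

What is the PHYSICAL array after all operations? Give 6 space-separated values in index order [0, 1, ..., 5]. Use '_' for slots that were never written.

After op 1 (write(17)): arr=[17 _ _ _ _ _] head=0 tail=1 count=1
After op 2 (write(5)): arr=[17 5 _ _ _ _] head=0 tail=2 count=2
After op 3 (write(3)): arr=[17 5 3 _ _ _] head=0 tail=3 count=3
After op 4 (read()): arr=[17 5 3 _ _ _] head=1 tail=3 count=2
After op 5 (write(7)): arr=[17 5 3 7 _ _] head=1 tail=4 count=3
After op 6 (write(8)): arr=[17 5 3 7 8 _] head=1 tail=5 count=4
After op 7 (write(20)): arr=[17 5 3 7 8 20] head=1 tail=0 count=5
After op 8 (write(15)): arr=[15 5 3 7 8 20] head=1 tail=1 count=6
After op 9 (read()): arr=[15 5 3 7 8 20] head=2 tail=1 count=5
After op 10 (write(14)): arr=[15 14 3 7 8 20] head=2 tail=2 count=6
After op 11 (write(22)): arr=[15 14 22 7 8 20] head=3 tail=3 count=6

Answer: 15 14 22 7 8 20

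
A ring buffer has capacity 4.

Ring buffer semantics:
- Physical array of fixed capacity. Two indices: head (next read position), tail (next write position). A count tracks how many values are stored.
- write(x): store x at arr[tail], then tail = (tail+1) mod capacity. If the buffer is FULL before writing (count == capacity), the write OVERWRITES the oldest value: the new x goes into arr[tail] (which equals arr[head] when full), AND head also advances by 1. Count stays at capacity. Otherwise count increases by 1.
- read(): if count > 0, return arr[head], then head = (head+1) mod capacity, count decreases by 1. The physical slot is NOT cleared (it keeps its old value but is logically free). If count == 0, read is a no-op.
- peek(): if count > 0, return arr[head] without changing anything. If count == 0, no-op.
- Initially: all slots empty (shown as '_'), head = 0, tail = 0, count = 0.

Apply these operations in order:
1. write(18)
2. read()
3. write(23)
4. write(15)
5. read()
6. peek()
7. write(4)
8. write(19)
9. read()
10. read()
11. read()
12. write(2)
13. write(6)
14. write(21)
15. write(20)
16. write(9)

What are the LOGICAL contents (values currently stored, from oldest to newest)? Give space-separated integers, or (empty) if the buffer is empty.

Answer: 6 21 20 9

Derivation:
After op 1 (write(18)): arr=[18 _ _ _] head=0 tail=1 count=1
After op 2 (read()): arr=[18 _ _ _] head=1 tail=1 count=0
After op 3 (write(23)): arr=[18 23 _ _] head=1 tail=2 count=1
After op 4 (write(15)): arr=[18 23 15 _] head=1 tail=3 count=2
After op 5 (read()): arr=[18 23 15 _] head=2 tail=3 count=1
After op 6 (peek()): arr=[18 23 15 _] head=2 tail=3 count=1
After op 7 (write(4)): arr=[18 23 15 4] head=2 tail=0 count=2
After op 8 (write(19)): arr=[19 23 15 4] head=2 tail=1 count=3
After op 9 (read()): arr=[19 23 15 4] head=3 tail=1 count=2
After op 10 (read()): arr=[19 23 15 4] head=0 tail=1 count=1
After op 11 (read()): arr=[19 23 15 4] head=1 tail=1 count=0
After op 12 (write(2)): arr=[19 2 15 4] head=1 tail=2 count=1
After op 13 (write(6)): arr=[19 2 6 4] head=1 tail=3 count=2
After op 14 (write(21)): arr=[19 2 6 21] head=1 tail=0 count=3
After op 15 (write(20)): arr=[20 2 6 21] head=1 tail=1 count=4
After op 16 (write(9)): arr=[20 9 6 21] head=2 tail=2 count=4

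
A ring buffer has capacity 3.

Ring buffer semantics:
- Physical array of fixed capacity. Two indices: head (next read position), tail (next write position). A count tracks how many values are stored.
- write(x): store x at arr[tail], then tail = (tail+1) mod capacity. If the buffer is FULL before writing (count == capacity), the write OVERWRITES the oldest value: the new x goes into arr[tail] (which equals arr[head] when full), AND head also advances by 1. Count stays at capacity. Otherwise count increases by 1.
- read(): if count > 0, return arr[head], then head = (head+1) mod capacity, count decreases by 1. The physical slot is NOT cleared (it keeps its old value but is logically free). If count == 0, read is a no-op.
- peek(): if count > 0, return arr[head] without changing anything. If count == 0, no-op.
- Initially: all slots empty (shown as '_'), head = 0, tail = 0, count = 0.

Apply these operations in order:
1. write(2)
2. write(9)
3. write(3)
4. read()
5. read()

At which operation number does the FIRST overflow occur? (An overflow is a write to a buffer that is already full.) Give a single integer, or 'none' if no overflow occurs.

Answer: none

Derivation:
After op 1 (write(2)): arr=[2 _ _] head=0 tail=1 count=1
After op 2 (write(9)): arr=[2 9 _] head=0 tail=2 count=2
After op 3 (write(3)): arr=[2 9 3] head=0 tail=0 count=3
After op 4 (read()): arr=[2 9 3] head=1 tail=0 count=2
After op 5 (read()): arr=[2 9 3] head=2 tail=0 count=1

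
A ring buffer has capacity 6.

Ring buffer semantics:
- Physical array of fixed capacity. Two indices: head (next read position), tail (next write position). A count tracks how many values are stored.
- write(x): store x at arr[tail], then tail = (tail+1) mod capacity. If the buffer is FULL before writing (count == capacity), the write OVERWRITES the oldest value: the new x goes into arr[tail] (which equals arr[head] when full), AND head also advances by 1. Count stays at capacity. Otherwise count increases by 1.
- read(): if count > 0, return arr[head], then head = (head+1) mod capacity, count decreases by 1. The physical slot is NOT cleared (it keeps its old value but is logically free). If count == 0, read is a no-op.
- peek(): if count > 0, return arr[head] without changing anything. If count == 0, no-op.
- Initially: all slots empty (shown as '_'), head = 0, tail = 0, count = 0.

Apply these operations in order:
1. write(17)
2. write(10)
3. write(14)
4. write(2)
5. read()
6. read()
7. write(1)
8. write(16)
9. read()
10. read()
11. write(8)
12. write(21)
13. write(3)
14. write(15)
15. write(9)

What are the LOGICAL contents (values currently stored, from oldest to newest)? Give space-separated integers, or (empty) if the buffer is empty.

After op 1 (write(17)): arr=[17 _ _ _ _ _] head=0 tail=1 count=1
After op 2 (write(10)): arr=[17 10 _ _ _ _] head=0 tail=2 count=2
After op 3 (write(14)): arr=[17 10 14 _ _ _] head=0 tail=3 count=3
After op 4 (write(2)): arr=[17 10 14 2 _ _] head=0 tail=4 count=4
After op 5 (read()): arr=[17 10 14 2 _ _] head=1 tail=4 count=3
After op 6 (read()): arr=[17 10 14 2 _ _] head=2 tail=4 count=2
After op 7 (write(1)): arr=[17 10 14 2 1 _] head=2 tail=5 count=3
After op 8 (write(16)): arr=[17 10 14 2 1 16] head=2 tail=0 count=4
After op 9 (read()): arr=[17 10 14 2 1 16] head=3 tail=0 count=3
After op 10 (read()): arr=[17 10 14 2 1 16] head=4 tail=0 count=2
After op 11 (write(8)): arr=[8 10 14 2 1 16] head=4 tail=1 count=3
After op 12 (write(21)): arr=[8 21 14 2 1 16] head=4 tail=2 count=4
After op 13 (write(3)): arr=[8 21 3 2 1 16] head=4 tail=3 count=5
After op 14 (write(15)): arr=[8 21 3 15 1 16] head=4 tail=4 count=6
After op 15 (write(9)): arr=[8 21 3 15 9 16] head=5 tail=5 count=6

Answer: 16 8 21 3 15 9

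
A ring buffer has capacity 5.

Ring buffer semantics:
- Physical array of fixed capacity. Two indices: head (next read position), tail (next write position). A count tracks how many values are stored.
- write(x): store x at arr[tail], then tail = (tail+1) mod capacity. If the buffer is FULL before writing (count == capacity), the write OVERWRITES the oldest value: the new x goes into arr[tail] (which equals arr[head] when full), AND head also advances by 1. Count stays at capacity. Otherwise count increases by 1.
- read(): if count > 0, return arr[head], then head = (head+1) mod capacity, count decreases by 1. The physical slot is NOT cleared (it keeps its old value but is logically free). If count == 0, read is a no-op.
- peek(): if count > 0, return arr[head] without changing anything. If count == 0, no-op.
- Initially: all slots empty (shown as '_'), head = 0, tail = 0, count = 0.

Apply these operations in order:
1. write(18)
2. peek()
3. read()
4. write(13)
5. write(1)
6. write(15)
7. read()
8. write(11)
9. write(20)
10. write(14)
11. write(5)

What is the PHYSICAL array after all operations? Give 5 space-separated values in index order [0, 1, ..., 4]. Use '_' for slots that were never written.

Answer: 20 14 5 15 11

Derivation:
After op 1 (write(18)): arr=[18 _ _ _ _] head=0 tail=1 count=1
After op 2 (peek()): arr=[18 _ _ _ _] head=0 tail=1 count=1
After op 3 (read()): arr=[18 _ _ _ _] head=1 tail=1 count=0
After op 4 (write(13)): arr=[18 13 _ _ _] head=1 tail=2 count=1
After op 5 (write(1)): arr=[18 13 1 _ _] head=1 tail=3 count=2
After op 6 (write(15)): arr=[18 13 1 15 _] head=1 tail=4 count=3
After op 7 (read()): arr=[18 13 1 15 _] head=2 tail=4 count=2
After op 8 (write(11)): arr=[18 13 1 15 11] head=2 tail=0 count=3
After op 9 (write(20)): arr=[20 13 1 15 11] head=2 tail=1 count=4
After op 10 (write(14)): arr=[20 14 1 15 11] head=2 tail=2 count=5
After op 11 (write(5)): arr=[20 14 5 15 11] head=3 tail=3 count=5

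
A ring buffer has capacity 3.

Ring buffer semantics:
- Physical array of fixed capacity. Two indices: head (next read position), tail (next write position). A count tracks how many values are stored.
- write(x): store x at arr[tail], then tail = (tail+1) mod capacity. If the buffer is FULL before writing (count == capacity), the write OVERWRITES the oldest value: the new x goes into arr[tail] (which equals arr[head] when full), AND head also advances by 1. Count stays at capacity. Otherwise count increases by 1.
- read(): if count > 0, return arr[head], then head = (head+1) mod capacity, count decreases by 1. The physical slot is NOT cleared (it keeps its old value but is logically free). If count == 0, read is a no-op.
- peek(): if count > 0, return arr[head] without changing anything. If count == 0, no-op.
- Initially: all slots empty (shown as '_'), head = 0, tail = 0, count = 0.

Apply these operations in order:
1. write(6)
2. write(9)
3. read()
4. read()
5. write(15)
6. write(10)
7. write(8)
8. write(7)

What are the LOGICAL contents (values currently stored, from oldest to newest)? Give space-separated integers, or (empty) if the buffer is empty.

After op 1 (write(6)): arr=[6 _ _] head=0 tail=1 count=1
After op 2 (write(9)): arr=[6 9 _] head=0 tail=2 count=2
After op 3 (read()): arr=[6 9 _] head=1 tail=2 count=1
After op 4 (read()): arr=[6 9 _] head=2 tail=2 count=0
After op 5 (write(15)): arr=[6 9 15] head=2 tail=0 count=1
After op 6 (write(10)): arr=[10 9 15] head=2 tail=1 count=2
After op 7 (write(8)): arr=[10 8 15] head=2 tail=2 count=3
After op 8 (write(7)): arr=[10 8 7] head=0 tail=0 count=3

Answer: 10 8 7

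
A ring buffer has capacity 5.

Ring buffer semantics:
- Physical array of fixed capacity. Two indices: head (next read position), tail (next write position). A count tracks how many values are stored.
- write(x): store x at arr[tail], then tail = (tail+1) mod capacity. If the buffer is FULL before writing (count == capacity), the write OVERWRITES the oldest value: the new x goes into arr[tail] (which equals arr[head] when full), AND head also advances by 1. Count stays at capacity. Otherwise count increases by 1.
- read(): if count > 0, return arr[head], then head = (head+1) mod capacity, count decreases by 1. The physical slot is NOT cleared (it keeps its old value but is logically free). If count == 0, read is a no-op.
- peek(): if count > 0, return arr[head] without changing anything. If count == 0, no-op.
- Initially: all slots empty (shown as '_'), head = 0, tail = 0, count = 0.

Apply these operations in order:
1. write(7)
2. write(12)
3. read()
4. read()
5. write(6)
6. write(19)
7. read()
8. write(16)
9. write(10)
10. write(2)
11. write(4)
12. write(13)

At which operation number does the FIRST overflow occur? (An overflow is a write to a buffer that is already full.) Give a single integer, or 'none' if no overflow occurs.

After op 1 (write(7)): arr=[7 _ _ _ _] head=0 tail=1 count=1
After op 2 (write(12)): arr=[7 12 _ _ _] head=0 tail=2 count=2
After op 3 (read()): arr=[7 12 _ _ _] head=1 tail=2 count=1
After op 4 (read()): arr=[7 12 _ _ _] head=2 tail=2 count=0
After op 5 (write(6)): arr=[7 12 6 _ _] head=2 tail=3 count=1
After op 6 (write(19)): arr=[7 12 6 19 _] head=2 tail=4 count=2
After op 7 (read()): arr=[7 12 6 19 _] head=3 tail=4 count=1
After op 8 (write(16)): arr=[7 12 6 19 16] head=3 tail=0 count=2
After op 9 (write(10)): arr=[10 12 6 19 16] head=3 tail=1 count=3
After op 10 (write(2)): arr=[10 2 6 19 16] head=3 tail=2 count=4
After op 11 (write(4)): arr=[10 2 4 19 16] head=3 tail=3 count=5
After op 12 (write(13)): arr=[10 2 4 13 16] head=4 tail=4 count=5

Answer: 12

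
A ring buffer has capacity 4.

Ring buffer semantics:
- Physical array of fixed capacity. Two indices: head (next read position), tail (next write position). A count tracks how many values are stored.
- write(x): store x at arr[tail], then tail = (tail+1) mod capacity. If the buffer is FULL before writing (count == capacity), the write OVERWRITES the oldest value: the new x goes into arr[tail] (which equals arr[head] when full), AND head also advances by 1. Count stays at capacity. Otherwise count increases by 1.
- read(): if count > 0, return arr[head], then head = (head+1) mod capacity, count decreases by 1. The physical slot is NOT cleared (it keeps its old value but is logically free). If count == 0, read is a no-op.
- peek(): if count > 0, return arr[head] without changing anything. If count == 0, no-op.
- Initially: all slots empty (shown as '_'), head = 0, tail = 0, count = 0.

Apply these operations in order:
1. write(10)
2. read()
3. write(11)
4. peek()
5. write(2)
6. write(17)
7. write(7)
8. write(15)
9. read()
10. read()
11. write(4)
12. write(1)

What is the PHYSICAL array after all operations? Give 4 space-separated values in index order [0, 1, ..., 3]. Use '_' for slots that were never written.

After op 1 (write(10)): arr=[10 _ _ _] head=0 tail=1 count=1
After op 2 (read()): arr=[10 _ _ _] head=1 tail=1 count=0
After op 3 (write(11)): arr=[10 11 _ _] head=1 tail=2 count=1
After op 4 (peek()): arr=[10 11 _ _] head=1 tail=2 count=1
After op 5 (write(2)): arr=[10 11 2 _] head=1 tail=3 count=2
After op 6 (write(17)): arr=[10 11 2 17] head=1 tail=0 count=3
After op 7 (write(7)): arr=[7 11 2 17] head=1 tail=1 count=4
After op 8 (write(15)): arr=[7 15 2 17] head=2 tail=2 count=4
After op 9 (read()): arr=[7 15 2 17] head=3 tail=2 count=3
After op 10 (read()): arr=[7 15 2 17] head=0 tail=2 count=2
After op 11 (write(4)): arr=[7 15 4 17] head=0 tail=3 count=3
After op 12 (write(1)): arr=[7 15 4 1] head=0 tail=0 count=4

Answer: 7 15 4 1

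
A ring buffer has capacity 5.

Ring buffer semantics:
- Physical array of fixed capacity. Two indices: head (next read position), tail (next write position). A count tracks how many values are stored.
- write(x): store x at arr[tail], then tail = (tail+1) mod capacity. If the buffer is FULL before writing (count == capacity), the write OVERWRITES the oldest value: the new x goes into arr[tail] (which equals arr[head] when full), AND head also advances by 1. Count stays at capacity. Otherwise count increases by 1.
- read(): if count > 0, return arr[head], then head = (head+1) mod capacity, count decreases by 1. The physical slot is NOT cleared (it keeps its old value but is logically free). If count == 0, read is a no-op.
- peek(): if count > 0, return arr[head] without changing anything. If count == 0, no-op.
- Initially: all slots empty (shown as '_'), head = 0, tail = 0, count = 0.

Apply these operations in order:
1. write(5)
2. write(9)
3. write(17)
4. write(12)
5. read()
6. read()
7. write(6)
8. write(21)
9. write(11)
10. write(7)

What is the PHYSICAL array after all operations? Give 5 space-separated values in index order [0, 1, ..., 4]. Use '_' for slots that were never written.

Answer: 21 11 7 12 6

Derivation:
After op 1 (write(5)): arr=[5 _ _ _ _] head=0 tail=1 count=1
After op 2 (write(9)): arr=[5 9 _ _ _] head=0 tail=2 count=2
After op 3 (write(17)): arr=[5 9 17 _ _] head=0 tail=3 count=3
After op 4 (write(12)): arr=[5 9 17 12 _] head=0 tail=4 count=4
After op 5 (read()): arr=[5 9 17 12 _] head=1 tail=4 count=3
After op 6 (read()): arr=[5 9 17 12 _] head=2 tail=4 count=2
After op 7 (write(6)): arr=[5 9 17 12 6] head=2 tail=0 count=3
After op 8 (write(21)): arr=[21 9 17 12 6] head=2 tail=1 count=4
After op 9 (write(11)): arr=[21 11 17 12 6] head=2 tail=2 count=5
After op 10 (write(7)): arr=[21 11 7 12 6] head=3 tail=3 count=5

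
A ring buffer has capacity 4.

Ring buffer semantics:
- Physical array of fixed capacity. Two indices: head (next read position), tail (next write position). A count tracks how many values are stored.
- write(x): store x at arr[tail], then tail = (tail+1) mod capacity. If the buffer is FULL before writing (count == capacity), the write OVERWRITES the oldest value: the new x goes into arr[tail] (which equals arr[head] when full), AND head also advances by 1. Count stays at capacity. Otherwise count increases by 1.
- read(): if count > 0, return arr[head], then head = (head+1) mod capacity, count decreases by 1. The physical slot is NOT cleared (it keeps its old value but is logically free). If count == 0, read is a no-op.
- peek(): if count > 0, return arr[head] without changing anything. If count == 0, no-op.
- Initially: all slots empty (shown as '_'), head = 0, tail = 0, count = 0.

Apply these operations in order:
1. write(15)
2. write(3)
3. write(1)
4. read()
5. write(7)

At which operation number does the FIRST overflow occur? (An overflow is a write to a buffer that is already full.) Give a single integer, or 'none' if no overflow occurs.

Answer: none

Derivation:
After op 1 (write(15)): arr=[15 _ _ _] head=0 tail=1 count=1
After op 2 (write(3)): arr=[15 3 _ _] head=0 tail=2 count=2
After op 3 (write(1)): arr=[15 3 1 _] head=0 tail=3 count=3
After op 4 (read()): arr=[15 3 1 _] head=1 tail=3 count=2
After op 5 (write(7)): arr=[15 3 1 7] head=1 tail=0 count=3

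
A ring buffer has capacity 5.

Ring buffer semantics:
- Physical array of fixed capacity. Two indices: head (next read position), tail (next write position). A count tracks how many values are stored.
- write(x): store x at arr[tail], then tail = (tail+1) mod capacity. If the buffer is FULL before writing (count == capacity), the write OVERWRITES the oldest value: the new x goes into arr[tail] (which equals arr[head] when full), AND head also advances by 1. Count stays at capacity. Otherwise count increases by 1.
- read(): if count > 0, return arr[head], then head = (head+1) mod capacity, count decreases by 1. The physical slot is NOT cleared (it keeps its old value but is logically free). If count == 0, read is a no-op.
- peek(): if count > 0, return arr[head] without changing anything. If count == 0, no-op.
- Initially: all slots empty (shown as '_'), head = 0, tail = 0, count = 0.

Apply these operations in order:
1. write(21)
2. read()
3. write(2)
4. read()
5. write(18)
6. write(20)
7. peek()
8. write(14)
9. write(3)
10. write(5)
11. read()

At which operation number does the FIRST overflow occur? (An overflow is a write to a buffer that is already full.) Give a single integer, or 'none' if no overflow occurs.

After op 1 (write(21)): arr=[21 _ _ _ _] head=0 tail=1 count=1
After op 2 (read()): arr=[21 _ _ _ _] head=1 tail=1 count=0
After op 3 (write(2)): arr=[21 2 _ _ _] head=1 tail=2 count=1
After op 4 (read()): arr=[21 2 _ _ _] head=2 tail=2 count=0
After op 5 (write(18)): arr=[21 2 18 _ _] head=2 tail=3 count=1
After op 6 (write(20)): arr=[21 2 18 20 _] head=2 tail=4 count=2
After op 7 (peek()): arr=[21 2 18 20 _] head=2 tail=4 count=2
After op 8 (write(14)): arr=[21 2 18 20 14] head=2 tail=0 count=3
After op 9 (write(3)): arr=[3 2 18 20 14] head=2 tail=1 count=4
After op 10 (write(5)): arr=[3 5 18 20 14] head=2 tail=2 count=5
After op 11 (read()): arr=[3 5 18 20 14] head=3 tail=2 count=4

Answer: none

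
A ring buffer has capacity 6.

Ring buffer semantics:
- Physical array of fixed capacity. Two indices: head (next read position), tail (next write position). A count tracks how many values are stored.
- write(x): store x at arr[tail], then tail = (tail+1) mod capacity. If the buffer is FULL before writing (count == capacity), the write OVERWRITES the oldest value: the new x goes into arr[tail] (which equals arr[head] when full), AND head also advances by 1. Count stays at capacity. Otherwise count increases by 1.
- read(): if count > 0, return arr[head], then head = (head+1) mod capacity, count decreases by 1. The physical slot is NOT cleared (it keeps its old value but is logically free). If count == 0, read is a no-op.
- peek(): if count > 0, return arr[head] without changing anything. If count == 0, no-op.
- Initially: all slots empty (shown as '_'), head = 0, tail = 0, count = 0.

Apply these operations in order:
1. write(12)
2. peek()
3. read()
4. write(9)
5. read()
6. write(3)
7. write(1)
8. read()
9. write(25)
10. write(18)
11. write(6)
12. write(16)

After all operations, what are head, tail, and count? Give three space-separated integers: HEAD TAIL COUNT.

Answer: 3 2 5

Derivation:
After op 1 (write(12)): arr=[12 _ _ _ _ _] head=0 tail=1 count=1
After op 2 (peek()): arr=[12 _ _ _ _ _] head=0 tail=1 count=1
After op 3 (read()): arr=[12 _ _ _ _ _] head=1 tail=1 count=0
After op 4 (write(9)): arr=[12 9 _ _ _ _] head=1 tail=2 count=1
After op 5 (read()): arr=[12 9 _ _ _ _] head=2 tail=2 count=0
After op 6 (write(3)): arr=[12 9 3 _ _ _] head=2 tail=3 count=1
After op 7 (write(1)): arr=[12 9 3 1 _ _] head=2 tail=4 count=2
After op 8 (read()): arr=[12 9 3 1 _ _] head=3 tail=4 count=1
After op 9 (write(25)): arr=[12 9 3 1 25 _] head=3 tail=5 count=2
After op 10 (write(18)): arr=[12 9 3 1 25 18] head=3 tail=0 count=3
After op 11 (write(6)): arr=[6 9 3 1 25 18] head=3 tail=1 count=4
After op 12 (write(16)): arr=[6 16 3 1 25 18] head=3 tail=2 count=5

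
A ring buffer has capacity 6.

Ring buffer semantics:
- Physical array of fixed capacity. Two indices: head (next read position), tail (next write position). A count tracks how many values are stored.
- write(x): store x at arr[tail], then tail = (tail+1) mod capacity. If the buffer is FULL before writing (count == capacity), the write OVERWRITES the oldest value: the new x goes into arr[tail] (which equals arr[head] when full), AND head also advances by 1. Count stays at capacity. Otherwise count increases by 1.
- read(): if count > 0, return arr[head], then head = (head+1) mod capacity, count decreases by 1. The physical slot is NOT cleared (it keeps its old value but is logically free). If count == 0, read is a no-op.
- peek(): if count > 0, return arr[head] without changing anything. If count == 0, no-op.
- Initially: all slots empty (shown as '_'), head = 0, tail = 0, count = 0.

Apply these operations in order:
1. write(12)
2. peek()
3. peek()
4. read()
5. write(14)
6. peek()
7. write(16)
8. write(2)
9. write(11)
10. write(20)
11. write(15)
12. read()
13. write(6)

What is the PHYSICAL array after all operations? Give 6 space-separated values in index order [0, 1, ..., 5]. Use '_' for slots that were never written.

Answer: 15 6 16 2 11 20

Derivation:
After op 1 (write(12)): arr=[12 _ _ _ _ _] head=0 tail=1 count=1
After op 2 (peek()): arr=[12 _ _ _ _ _] head=0 tail=1 count=1
After op 3 (peek()): arr=[12 _ _ _ _ _] head=0 tail=1 count=1
After op 4 (read()): arr=[12 _ _ _ _ _] head=1 tail=1 count=0
After op 5 (write(14)): arr=[12 14 _ _ _ _] head=1 tail=2 count=1
After op 6 (peek()): arr=[12 14 _ _ _ _] head=1 tail=2 count=1
After op 7 (write(16)): arr=[12 14 16 _ _ _] head=1 tail=3 count=2
After op 8 (write(2)): arr=[12 14 16 2 _ _] head=1 tail=4 count=3
After op 9 (write(11)): arr=[12 14 16 2 11 _] head=1 tail=5 count=4
After op 10 (write(20)): arr=[12 14 16 2 11 20] head=1 tail=0 count=5
After op 11 (write(15)): arr=[15 14 16 2 11 20] head=1 tail=1 count=6
After op 12 (read()): arr=[15 14 16 2 11 20] head=2 tail=1 count=5
After op 13 (write(6)): arr=[15 6 16 2 11 20] head=2 tail=2 count=6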